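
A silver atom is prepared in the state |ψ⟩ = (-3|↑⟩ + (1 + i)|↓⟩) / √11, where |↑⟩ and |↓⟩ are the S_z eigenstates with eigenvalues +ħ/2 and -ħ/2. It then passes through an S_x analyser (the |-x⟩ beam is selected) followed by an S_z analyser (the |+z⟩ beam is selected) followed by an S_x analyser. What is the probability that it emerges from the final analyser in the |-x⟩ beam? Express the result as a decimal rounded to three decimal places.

0.193

First analyser (S_x): P(|-x⟩) = |⟨-x|ψ⟩|² = 17/22.
After stage 1 the state is |-x⟩; P(|+z⟩) = |⟨+z|-x⟩|² = 1/2.
After stage 2 the state is |+z⟩; P(|-x⟩) = |⟨-x|+z⟩|² = 1/2.
Joint probability = 17/22 × 1/2 × 1/2 = 0.193.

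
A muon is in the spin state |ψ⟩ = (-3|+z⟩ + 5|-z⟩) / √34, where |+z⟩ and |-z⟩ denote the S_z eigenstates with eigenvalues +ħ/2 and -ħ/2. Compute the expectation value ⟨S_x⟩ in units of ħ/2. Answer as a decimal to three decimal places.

-0.882

⟨σ_x⟩ = 2 Re(a* b)/(|a|²+|b|²) with a = -3, b = 5.
a* b = -15, so ⟨σ_x⟩ = -30/34.
⟨S_x⟩ = (ħ/2)·⟨σ_x⟩.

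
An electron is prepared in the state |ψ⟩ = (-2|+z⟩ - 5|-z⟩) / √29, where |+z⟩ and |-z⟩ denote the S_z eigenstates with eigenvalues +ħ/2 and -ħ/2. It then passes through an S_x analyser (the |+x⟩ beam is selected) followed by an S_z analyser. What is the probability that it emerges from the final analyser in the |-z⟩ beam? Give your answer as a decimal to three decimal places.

First analyser (S_x): P(|+x⟩) = |⟨+x|ψ⟩|² = 49/58.
After stage 1 the state is |+x⟩; P(|-z⟩) = |⟨-z|+x⟩|² = 1/2.
Joint probability = 49/58 × 1/2 = 0.422.

0.422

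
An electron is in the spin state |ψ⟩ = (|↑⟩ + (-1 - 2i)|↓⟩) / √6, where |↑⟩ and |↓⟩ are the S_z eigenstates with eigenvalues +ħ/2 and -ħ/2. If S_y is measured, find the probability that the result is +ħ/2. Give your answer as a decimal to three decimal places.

|+y⟩ = (|↑⟩ + i|↓⟩)/√2, so ⟨+y|ψ⟩ = (-1 + i) / (√2·√6).
P = |-1 + i|² / 12 = 2/12.

0.167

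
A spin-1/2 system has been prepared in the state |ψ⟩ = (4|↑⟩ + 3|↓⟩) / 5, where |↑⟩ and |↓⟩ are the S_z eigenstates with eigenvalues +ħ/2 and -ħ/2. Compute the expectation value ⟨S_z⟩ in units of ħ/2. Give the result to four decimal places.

0.2800

⟨σ_z⟩ = |a|² - |b|² divided by |a|²+|b|², with a, b the |↑⟩, |↓⟩ amplitudes.
= (16 - 9)/25 = 7/25.
⟨S_z⟩ = (ħ/2)·⟨σ_z⟩.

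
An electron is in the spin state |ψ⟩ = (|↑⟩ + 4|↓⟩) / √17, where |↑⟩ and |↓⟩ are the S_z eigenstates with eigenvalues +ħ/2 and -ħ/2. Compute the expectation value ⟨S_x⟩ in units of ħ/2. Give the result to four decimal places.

0.4706

⟨σ_x⟩ = 2 Re(a* b)/(|a|²+|b|²) with a = 1, b = 4.
a* b = 4, so ⟨σ_x⟩ = 8/17.
⟨S_x⟩ = (ħ/2)·⟨σ_x⟩.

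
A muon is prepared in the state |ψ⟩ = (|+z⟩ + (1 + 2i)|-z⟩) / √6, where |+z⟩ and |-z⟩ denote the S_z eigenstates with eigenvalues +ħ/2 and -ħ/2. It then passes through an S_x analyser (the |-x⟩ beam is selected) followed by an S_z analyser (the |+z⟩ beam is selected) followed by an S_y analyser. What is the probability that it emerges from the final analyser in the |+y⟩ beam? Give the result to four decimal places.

0.0833

First analyser (S_x): P(|-x⟩) = |⟨-x|ψ⟩|² = 4/12.
After stage 1 the state is |-x⟩; P(|+z⟩) = |⟨+z|-x⟩|² = 1/2.
After stage 2 the state is |+z⟩; P(|+y⟩) = |⟨+y|+z⟩|² = 1/2.
Joint probability = 4/12 × 1/2 × 1/2 = 0.0833.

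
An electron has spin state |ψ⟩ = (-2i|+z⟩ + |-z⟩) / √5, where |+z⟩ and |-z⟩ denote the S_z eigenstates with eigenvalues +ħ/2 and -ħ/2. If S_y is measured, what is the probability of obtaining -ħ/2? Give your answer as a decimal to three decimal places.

0.100

|-y⟩ = (|+z⟩ - i|-z⟩)/√2, so ⟨-y|ψ⟩ = (-i) / (√2·√5).
P = |-i|² / 10 = 1/10.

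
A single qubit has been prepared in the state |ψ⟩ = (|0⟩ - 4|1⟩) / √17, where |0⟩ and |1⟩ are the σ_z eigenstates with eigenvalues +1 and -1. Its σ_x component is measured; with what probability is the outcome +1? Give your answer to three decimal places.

|+x⟩ = (|0⟩ + |1⟩)/√2, so ⟨+x|ψ⟩ = (-3) / (√2·√17).
P = |-3|² / 34 = 9/34.

0.265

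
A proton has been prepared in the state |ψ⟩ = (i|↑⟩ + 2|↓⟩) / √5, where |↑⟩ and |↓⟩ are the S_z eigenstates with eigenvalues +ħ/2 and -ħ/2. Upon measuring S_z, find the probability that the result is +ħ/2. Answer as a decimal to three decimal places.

The +ħ/2 outcome corresponds to |↑⟩. Its amplitude in |ψ⟩ is i/√5.
P = |i|² / 5 = 1/5.

0.200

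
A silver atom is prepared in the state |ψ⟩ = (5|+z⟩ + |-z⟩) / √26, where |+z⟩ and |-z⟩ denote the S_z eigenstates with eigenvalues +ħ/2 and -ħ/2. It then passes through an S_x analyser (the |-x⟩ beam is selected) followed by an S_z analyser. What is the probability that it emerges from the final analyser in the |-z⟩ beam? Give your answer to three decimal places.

0.154

First analyser (S_x): P(|-x⟩) = |⟨-x|ψ⟩|² = 16/52.
After stage 1 the state is |-x⟩; P(|-z⟩) = |⟨-z|-x⟩|² = 1/2.
Joint probability = 16/52 × 1/2 = 0.154.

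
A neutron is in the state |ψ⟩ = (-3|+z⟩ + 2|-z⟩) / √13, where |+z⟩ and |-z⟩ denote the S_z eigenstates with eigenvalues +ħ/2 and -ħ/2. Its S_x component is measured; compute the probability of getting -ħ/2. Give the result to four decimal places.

|-x⟩ = (|+z⟩ - |-z⟩)/√2, so ⟨-x|ψ⟩ = (-5) / (√2·√13).
P = |-5|² / 26 = 25/26.

0.9615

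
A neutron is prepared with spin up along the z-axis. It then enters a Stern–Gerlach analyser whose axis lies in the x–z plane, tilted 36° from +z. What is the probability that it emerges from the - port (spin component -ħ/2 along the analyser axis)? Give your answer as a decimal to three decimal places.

0.095

For spin-½, the probability of finding spin-up along an axis at angle θ to the initial spin direction is cos²(θ/2); spin-down is sin²(θ/2).
θ = 36°, so P = sin²(18°) ≈ 0.095.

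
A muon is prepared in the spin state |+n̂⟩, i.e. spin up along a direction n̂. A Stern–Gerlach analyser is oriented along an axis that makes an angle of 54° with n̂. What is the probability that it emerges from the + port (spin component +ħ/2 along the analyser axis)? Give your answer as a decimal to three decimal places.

For spin-½, the probability of finding spin-up along an axis at angle θ to the initial spin direction is cos²(θ/2); spin-down is sin²(θ/2).
θ = 54°, so P = cos²(27°) ≈ 0.794.

0.794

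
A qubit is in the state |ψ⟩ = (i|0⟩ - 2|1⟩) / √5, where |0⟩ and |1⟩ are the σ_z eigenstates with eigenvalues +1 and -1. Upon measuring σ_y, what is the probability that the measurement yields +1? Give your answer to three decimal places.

0.900

|+y⟩ = (|0⟩ + i|1⟩)/√2, so ⟨+y|ψ⟩ = (3i) / (√2·√5).
P = |3i|² / 10 = 9/10.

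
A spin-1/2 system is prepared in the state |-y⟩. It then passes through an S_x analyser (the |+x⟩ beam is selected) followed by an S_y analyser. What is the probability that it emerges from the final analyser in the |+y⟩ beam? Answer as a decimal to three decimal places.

First analyser (S_x): from |-y⟩, P(|+x⟩) = 1/2.
After stage 1 the state is |+x⟩; P(|+y⟩) = |⟨+y|+x⟩|² = 1/2.
Joint probability = 1/2 × 1/2 = 0.250.

0.250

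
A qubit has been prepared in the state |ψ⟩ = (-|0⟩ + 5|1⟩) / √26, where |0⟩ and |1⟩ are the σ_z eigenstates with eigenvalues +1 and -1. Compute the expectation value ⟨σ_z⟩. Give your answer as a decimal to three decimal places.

⟨σ_z⟩ = |a|² - |b|² divided by |a|²+|b|², with a, b the |0⟩, |1⟩ amplitudes.
= (1 - 25)/26 = -24/26.

-0.923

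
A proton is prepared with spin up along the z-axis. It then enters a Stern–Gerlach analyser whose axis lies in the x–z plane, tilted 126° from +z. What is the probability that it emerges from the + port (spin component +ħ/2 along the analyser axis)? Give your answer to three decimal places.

For spin-½, the probability of finding spin-up along an axis at angle θ to the initial spin direction is cos²(θ/2); spin-down is sin²(θ/2).
θ = 126°, so P = cos²(63°) ≈ 0.206.

0.206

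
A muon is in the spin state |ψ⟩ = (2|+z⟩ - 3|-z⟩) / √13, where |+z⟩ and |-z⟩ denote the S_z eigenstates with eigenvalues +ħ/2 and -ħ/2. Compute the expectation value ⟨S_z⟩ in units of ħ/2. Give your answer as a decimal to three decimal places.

-0.385

⟨σ_z⟩ = |a|² - |b|² divided by |a|²+|b|², with a, b the |+z⟩, |-z⟩ amplitudes.
= (4 - 9)/13 = -5/13.
⟨S_z⟩ = (ħ/2)·⟨σ_z⟩.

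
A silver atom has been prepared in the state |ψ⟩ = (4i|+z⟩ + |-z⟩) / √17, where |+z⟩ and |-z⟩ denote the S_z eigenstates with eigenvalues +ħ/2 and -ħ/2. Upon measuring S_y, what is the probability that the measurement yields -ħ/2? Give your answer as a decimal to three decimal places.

0.735

|-y⟩ = (|+z⟩ - i|-z⟩)/√2, so ⟨-y|ψ⟩ = (5i) / (√2·√17).
P = |5i|² / 34 = 25/34.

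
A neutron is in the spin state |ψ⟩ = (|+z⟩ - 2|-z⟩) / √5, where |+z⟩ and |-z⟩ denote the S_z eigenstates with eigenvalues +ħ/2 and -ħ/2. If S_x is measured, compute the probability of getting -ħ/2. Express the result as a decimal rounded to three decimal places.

0.900

|-x⟩ = (|+z⟩ - |-z⟩)/√2, so ⟨-x|ψ⟩ = (3) / (√2·√5).
P = |3|² / 10 = 9/10.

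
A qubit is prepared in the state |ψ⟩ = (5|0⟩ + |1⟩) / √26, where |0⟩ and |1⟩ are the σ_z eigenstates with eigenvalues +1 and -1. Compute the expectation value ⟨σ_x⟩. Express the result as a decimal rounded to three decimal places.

⟨σ_x⟩ = 2 Re(a* b)/(|a|²+|b|²) with a = 5, b = 1.
a* b = 5, so ⟨σ_x⟩ = 10/26.

0.385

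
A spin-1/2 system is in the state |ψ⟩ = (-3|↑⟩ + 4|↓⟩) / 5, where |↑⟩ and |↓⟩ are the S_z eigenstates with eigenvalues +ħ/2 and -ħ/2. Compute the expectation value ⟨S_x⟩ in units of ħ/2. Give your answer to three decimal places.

-0.960

⟨σ_x⟩ = 2 Re(a* b)/(|a|²+|b|²) with a = -3, b = 4.
a* b = -12, so ⟨σ_x⟩ = -24/25.
⟨S_x⟩ = (ħ/2)·⟨σ_x⟩.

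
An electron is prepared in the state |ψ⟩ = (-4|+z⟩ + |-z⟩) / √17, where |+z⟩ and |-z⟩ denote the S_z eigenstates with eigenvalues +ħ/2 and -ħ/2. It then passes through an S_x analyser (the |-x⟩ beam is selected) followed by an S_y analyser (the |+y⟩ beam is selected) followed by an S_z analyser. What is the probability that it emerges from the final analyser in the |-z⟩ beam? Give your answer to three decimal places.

First analyser (S_x): P(|-x⟩) = |⟨-x|ψ⟩|² = 25/34.
After stage 1 the state is |-x⟩; P(|+y⟩) = |⟨+y|-x⟩|² = 1/2.
After stage 2 the state is |+y⟩; P(|-z⟩) = |⟨-z|+y⟩|² = 1/2.
Joint probability = 25/34 × 1/2 × 1/2 = 0.184.

0.184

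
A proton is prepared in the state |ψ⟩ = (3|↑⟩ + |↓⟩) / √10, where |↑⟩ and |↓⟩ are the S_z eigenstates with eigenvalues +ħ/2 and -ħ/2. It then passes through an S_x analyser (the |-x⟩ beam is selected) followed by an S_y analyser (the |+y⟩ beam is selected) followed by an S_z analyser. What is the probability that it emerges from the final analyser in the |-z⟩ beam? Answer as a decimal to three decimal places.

First analyser (S_x): P(|-x⟩) = |⟨-x|ψ⟩|² = 4/20.
After stage 1 the state is |-x⟩; P(|+y⟩) = |⟨+y|-x⟩|² = 1/2.
After stage 2 the state is |+y⟩; P(|-z⟩) = |⟨-z|+y⟩|² = 1/2.
Joint probability = 4/20 × 1/2 × 1/2 = 0.050.

0.050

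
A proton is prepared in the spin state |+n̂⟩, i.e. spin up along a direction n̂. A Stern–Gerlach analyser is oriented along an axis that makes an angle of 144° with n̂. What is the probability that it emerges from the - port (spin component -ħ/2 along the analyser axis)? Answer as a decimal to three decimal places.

For spin-½, the probability of finding spin-up along an axis at angle θ to the initial spin direction is cos²(θ/2); spin-down is sin²(θ/2).
θ = 144°, so P = sin²(72°) ≈ 0.905.

0.905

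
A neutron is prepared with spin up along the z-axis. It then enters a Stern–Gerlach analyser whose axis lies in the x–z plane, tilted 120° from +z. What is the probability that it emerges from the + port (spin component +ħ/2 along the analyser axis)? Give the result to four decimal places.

For spin-½, the probability of finding spin-up along an axis at angle θ to the initial spin direction is cos²(θ/2); spin-down is sin²(θ/2).
θ = 120°, so P = cos²(60°) ≈ 0.2500.

0.2500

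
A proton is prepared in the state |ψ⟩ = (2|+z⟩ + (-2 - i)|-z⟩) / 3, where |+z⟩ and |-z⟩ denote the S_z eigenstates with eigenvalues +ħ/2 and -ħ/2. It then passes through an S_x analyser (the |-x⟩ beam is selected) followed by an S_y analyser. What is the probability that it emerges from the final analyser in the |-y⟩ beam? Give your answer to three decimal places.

First analyser (S_x): P(|-x⟩) = |⟨-x|ψ⟩|² = 17/18.
After stage 1 the state is |-x⟩; P(|-y⟩) = |⟨-y|-x⟩|² = 1/2.
Joint probability = 17/18 × 1/2 = 0.472.

0.472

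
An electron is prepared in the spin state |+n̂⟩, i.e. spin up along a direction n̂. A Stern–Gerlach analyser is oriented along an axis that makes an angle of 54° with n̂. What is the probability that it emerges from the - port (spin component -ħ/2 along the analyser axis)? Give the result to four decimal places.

For spin-½, the probability of finding spin-up along an axis at angle θ to the initial spin direction is cos²(θ/2); spin-down is sin²(θ/2).
θ = 54°, so P = sin²(27°) ≈ 0.2061.

0.2061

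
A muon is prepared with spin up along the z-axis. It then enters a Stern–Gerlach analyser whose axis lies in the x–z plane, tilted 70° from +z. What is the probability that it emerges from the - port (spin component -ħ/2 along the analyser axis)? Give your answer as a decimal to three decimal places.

For spin-½, the probability of finding spin-up along an axis at angle θ to the initial spin direction is cos²(θ/2); spin-down is sin²(θ/2).
θ = 70°, so P = sin²(35°) ≈ 0.329.

0.329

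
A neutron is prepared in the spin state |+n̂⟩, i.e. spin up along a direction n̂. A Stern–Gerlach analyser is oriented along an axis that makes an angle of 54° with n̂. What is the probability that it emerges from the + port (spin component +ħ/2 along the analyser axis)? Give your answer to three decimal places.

0.794

For spin-½, the probability of finding spin-up along an axis at angle θ to the initial spin direction is cos²(θ/2); spin-down is sin²(θ/2).
θ = 54°, so P = cos²(27°) ≈ 0.794.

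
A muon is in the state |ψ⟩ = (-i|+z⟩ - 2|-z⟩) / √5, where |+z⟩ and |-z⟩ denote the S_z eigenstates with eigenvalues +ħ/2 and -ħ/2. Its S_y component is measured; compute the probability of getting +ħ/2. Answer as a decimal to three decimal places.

|+y⟩ = (|+z⟩ + i|-z⟩)/√2, so ⟨+y|ψ⟩ = (i) / (√2·√5).
P = |i|² / 10 = 1/10.

0.100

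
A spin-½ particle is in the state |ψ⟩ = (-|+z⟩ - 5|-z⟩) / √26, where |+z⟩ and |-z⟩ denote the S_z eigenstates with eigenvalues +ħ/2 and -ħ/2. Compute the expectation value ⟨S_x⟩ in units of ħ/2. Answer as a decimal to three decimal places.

⟨σ_x⟩ = 2 Re(a* b)/(|a|²+|b|²) with a = -1, b = -5.
a* b = 5, so ⟨σ_x⟩ = 10/26.
⟨S_x⟩ = (ħ/2)·⟨σ_x⟩.

0.385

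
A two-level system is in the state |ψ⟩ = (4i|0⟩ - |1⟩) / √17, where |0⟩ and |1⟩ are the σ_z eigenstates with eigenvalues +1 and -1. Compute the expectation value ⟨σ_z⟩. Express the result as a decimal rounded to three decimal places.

⟨σ_z⟩ = |a|² - |b|² divided by |a|²+|b|², with a, b the |0⟩, |1⟩ amplitudes.
= (16 - 1)/17 = 15/17.

0.882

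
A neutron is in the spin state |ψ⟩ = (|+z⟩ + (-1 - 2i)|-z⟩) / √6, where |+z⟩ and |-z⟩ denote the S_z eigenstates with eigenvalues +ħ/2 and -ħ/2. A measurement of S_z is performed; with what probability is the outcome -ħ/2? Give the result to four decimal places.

0.8333

The -ħ/2 outcome corresponds to |-z⟩. Its amplitude in |ψ⟩ is (-1 - 2i)/√6.
P = |-1 - 2i|² / 6 = 5/6.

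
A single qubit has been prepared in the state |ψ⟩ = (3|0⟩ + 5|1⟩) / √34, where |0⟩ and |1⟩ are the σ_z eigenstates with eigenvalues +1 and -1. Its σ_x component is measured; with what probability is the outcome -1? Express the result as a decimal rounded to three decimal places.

|-x⟩ = (|0⟩ - |1⟩)/√2, so ⟨-x|ψ⟩ = (-2) / (√2·√34).
P = |-2|² / 68 = 4/68.

0.059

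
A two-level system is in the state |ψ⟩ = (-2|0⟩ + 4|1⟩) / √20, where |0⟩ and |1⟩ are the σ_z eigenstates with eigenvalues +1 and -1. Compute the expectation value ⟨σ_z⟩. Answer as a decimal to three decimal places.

-0.600

⟨σ_z⟩ = |a|² - |b|² divided by |a|²+|b|², with a, b the |0⟩, |1⟩ amplitudes.
= (4 - 16)/20 = -12/20.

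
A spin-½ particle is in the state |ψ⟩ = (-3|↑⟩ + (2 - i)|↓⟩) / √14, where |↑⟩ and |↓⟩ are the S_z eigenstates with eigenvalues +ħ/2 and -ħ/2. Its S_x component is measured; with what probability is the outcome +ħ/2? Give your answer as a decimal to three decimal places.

0.071

|+x⟩ = (|↑⟩ + |↓⟩)/√2, so ⟨+x|ψ⟩ = (-1 - i) / (√2·√14).
P = |-1 - i|² / 28 = 2/28.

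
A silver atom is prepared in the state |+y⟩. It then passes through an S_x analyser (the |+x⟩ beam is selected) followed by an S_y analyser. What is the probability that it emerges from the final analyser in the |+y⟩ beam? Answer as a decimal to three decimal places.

First analyser (S_x): from |+y⟩, P(|+x⟩) = 1/2.
After stage 1 the state is |+x⟩; P(|+y⟩) = |⟨+y|+x⟩|² = 1/2.
Joint probability = 1/2 × 1/2 = 0.250.

0.250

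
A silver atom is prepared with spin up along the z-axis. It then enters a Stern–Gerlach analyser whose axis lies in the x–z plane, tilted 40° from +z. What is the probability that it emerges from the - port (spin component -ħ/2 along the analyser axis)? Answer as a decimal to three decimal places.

For spin-½, the probability of finding spin-up along an axis at angle θ to the initial spin direction is cos²(θ/2); spin-down is sin²(θ/2).
θ = 40°, so P = sin²(20°) ≈ 0.117.

0.117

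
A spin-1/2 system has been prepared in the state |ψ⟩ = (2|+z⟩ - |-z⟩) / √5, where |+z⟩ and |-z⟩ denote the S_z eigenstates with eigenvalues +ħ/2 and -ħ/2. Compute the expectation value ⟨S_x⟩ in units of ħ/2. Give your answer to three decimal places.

⟨σ_x⟩ = 2 Re(a* b)/(|a|²+|b|²) with a = 2, b = -1.
a* b = -2, so ⟨σ_x⟩ = -4/5.
⟨S_x⟩ = (ħ/2)·⟨σ_x⟩.

-0.800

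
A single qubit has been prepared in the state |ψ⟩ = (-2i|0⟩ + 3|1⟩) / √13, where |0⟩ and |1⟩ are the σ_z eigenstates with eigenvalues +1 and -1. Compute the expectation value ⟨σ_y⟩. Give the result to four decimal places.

0.9231

⟨σ_y⟩ = 2 Im(a* b)/(|a|²+|b|²) with a = -2i, b = 3.
a* b = 6i, so ⟨σ_y⟩ = 12/13.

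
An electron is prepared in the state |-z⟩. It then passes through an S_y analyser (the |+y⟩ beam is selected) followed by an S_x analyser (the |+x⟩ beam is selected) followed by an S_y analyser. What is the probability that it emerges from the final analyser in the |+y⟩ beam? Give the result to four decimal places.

0.1250

First analyser (S_y): from |-z⟩, P(|+y⟩) = 1/2.
After stage 1 the state is |+y⟩; P(|+x⟩) = |⟨+x|+y⟩|² = 1/2.
After stage 2 the state is |+x⟩; P(|+y⟩) = |⟨+y|+x⟩|² = 1/2.
Joint probability = 1/2 × 1/2 × 1/2 = 0.1250.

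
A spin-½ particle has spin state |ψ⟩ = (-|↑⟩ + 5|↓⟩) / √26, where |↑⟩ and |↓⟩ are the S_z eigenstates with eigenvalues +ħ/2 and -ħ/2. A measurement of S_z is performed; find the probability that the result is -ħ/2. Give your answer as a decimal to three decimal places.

The -ħ/2 outcome corresponds to |↓⟩. Its amplitude in |ψ⟩ is 5/√26.
P = |5|² / 26 = 25/26.

0.962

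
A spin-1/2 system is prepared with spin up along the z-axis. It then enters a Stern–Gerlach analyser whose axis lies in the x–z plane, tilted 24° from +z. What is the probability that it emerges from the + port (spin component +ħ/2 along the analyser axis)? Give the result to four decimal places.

For spin-½, the probability of finding spin-up along an axis at angle θ to the initial spin direction is cos²(θ/2); spin-down is sin²(θ/2).
θ = 24°, so P = cos²(12°) ≈ 0.9568.

0.9568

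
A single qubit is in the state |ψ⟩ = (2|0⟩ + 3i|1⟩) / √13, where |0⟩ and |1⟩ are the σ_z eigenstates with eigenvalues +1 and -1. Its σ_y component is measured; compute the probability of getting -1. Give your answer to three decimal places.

|-y⟩ = (|0⟩ - i|1⟩)/√2, so ⟨-y|ψ⟩ = (-1) / (√2·√13).
P = |-1|² / 26 = 1/26.

0.038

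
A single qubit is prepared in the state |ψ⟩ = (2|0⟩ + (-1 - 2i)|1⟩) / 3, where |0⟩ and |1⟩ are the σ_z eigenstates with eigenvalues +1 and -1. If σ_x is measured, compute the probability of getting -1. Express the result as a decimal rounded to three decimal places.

0.722

|-x⟩ = (|0⟩ - |1⟩)/√2, so ⟨-x|ψ⟩ = (3 + 2i) / (√2·3).
P = |3 + 2i|² / 18 = 13/18.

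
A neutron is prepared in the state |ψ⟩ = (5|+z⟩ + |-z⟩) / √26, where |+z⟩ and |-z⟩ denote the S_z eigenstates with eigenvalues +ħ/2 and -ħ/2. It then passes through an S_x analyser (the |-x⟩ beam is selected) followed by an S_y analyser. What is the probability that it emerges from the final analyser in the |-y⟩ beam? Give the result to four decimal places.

First analyser (S_x): P(|-x⟩) = |⟨-x|ψ⟩|² = 16/52.
After stage 1 the state is |-x⟩; P(|-y⟩) = |⟨-y|-x⟩|² = 1/2.
Joint probability = 16/52 × 1/2 = 0.1538.

0.1538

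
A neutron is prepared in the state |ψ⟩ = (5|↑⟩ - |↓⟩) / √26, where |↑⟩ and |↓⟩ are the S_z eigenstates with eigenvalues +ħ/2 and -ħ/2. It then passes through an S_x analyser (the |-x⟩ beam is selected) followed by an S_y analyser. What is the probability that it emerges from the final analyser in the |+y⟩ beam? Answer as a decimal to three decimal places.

First analyser (S_x): P(|-x⟩) = |⟨-x|ψ⟩|² = 36/52.
After stage 1 the state is |-x⟩; P(|+y⟩) = |⟨+y|-x⟩|² = 1/2.
Joint probability = 36/52 × 1/2 = 0.346.

0.346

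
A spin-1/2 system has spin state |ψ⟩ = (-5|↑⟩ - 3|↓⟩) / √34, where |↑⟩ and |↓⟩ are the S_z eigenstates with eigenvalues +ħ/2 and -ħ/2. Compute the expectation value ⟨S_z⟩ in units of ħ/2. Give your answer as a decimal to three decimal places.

0.471

⟨σ_z⟩ = |a|² - |b|² divided by |a|²+|b|², with a, b the |↑⟩, |↓⟩ amplitudes.
= (25 - 9)/34 = 16/34.
⟨S_z⟩ = (ħ/2)·⟨σ_z⟩.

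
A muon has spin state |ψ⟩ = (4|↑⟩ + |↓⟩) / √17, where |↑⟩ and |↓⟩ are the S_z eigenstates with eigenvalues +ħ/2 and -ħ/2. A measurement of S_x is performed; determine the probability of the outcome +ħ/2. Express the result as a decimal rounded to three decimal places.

0.735

|+x⟩ = (|↑⟩ + |↓⟩)/√2, so ⟨+x|ψ⟩ = (5) / (√2·√17).
P = |5|² / 34 = 25/34.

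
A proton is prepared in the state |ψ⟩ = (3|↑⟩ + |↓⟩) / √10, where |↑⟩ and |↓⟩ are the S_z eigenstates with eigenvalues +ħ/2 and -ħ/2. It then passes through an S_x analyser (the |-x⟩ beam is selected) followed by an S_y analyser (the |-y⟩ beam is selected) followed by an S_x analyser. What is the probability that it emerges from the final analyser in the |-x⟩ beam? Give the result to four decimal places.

0.0500

First analyser (S_x): P(|-x⟩) = |⟨-x|ψ⟩|² = 4/20.
After stage 1 the state is |-x⟩; P(|-y⟩) = |⟨-y|-x⟩|² = 1/2.
After stage 2 the state is |-y⟩; P(|-x⟩) = |⟨-x|-y⟩|² = 1/2.
Joint probability = 4/20 × 1/2 × 1/2 = 0.0500.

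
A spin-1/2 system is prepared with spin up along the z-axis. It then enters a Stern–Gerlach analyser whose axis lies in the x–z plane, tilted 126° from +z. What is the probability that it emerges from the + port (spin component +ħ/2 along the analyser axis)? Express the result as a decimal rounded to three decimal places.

0.206

For spin-½, the probability of finding spin-up along an axis at angle θ to the initial spin direction is cos²(θ/2); spin-down is sin²(θ/2).
θ = 126°, so P = cos²(63°) ≈ 0.206.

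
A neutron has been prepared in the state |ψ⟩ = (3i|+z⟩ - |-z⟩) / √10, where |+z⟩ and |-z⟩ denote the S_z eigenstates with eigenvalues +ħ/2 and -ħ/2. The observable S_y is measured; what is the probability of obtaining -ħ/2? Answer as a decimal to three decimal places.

0.200

|-y⟩ = (|+z⟩ - i|-z⟩)/√2, so ⟨-y|ψ⟩ = (2i) / (√2·√10).
P = |2i|² / 20 = 4/20.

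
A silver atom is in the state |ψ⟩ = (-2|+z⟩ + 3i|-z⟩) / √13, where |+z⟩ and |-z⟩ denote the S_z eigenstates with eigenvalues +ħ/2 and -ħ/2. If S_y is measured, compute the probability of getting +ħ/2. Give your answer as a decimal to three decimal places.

0.038

|+y⟩ = (|+z⟩ + i|-z⟩)/√2, so ⟨+y|ψ⟩ = (1) / (√2·√13).
P = |1|² / 26 = 1/26.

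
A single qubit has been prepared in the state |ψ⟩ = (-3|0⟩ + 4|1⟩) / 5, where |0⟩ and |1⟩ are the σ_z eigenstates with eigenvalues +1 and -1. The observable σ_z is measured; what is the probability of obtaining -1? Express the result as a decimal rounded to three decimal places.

The -1 outcome corresponds to |1⟩. Its amplitude in |ψ⟩ is 4/5.
P = |4|² / 25 = 16/25.

0.640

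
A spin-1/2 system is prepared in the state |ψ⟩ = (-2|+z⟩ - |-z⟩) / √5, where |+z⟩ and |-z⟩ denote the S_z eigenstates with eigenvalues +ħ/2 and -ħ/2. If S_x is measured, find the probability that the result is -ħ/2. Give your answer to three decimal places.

|-x⟩ = (|+z⟩ - |-z⟩)/√2, so ⟨-x|ψ⟩ = (-1) / (√2·√5).
P = |-1|² / 10 = 1/10.

0.100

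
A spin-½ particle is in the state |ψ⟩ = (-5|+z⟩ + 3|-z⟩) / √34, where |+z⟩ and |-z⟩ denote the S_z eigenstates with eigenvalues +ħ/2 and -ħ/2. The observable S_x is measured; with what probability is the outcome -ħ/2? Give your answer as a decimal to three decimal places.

0.941

|-x⟩ = (|+z⟩ - |-z⟩)/√2, so ⟨-x|ψ⟩ = (-8) / (√2·√34).
P = |-8|² / 68 = 64/68.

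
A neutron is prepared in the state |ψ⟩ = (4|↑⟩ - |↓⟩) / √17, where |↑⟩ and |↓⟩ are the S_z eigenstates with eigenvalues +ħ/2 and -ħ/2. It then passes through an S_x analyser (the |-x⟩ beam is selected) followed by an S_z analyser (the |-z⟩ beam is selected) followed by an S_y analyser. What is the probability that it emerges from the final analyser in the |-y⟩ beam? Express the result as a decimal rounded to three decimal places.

0.184

First analyser (S_x): P(|-x⟩) = |⟨-x|ψ⟩|² = 25/34.
After stage 1 the state is |-x⟩; P(|-z⟩) = |⟨-z|-x⟩|² = 1/2.
After stage 2 the state is |-z⟩; P(|-y⟩) = |⟨-y|-z⟩|² = 1/2.
Joint probability = 25/34 × 1/2 × 1/2 = 0.184.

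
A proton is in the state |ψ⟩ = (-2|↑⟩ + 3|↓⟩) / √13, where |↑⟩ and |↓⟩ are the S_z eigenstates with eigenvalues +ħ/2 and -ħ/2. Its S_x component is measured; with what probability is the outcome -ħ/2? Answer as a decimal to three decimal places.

|-x⟩ = (|↑⟩ - |↓⟩)/√2, so ⟨-x|ψ⟩ = (-5) / (√2·√13).
P = |-5|² / 26 = 25/26.

0.962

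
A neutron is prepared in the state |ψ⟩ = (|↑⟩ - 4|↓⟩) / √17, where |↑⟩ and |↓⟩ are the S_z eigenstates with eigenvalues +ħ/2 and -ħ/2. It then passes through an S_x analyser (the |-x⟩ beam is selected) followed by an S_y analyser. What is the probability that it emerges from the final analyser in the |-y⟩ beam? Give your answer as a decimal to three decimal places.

First analyser (S_x): P(|-x⟩) = |⟨-x|ψ⟩|² = 25/34.
After stage 1 the state is |-x⟩; P(|-y⟩) = |⟨-y|-x⟩|² = 1/2.
Joint probability = 25/34 × 1/2 = 0.368.

0.368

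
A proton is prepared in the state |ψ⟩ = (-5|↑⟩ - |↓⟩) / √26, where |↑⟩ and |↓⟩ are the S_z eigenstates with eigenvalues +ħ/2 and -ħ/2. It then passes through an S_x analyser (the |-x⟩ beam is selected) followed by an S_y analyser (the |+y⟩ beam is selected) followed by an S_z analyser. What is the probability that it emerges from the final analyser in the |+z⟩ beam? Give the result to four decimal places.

0.0769

First analyser (S_x): P(|-x⟩) = |⟨-x|ψ⟩|² = 16/52.
After stage 1 the state is |-x⟩; P(|+y⟩) = |⟨+y|-x⟩|² = 1/2.
After stage 2 the state is |+y⟩; P(|+z⟩) = |⟨+z|+y⟩|² = 1/2.
Joint probability = 16/52 × 1/2 × 1/2 = 0.0769.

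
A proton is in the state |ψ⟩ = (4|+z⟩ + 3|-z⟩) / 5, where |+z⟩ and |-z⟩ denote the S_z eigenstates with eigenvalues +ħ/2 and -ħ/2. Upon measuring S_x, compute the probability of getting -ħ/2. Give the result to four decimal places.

0.0200

|-x⟩ = (|+z⟩ - |-z⟩)/√2, so ⟨-x|ψ⟩ = (1) / (√2·5).
P = |1|² / 50 = 1/50.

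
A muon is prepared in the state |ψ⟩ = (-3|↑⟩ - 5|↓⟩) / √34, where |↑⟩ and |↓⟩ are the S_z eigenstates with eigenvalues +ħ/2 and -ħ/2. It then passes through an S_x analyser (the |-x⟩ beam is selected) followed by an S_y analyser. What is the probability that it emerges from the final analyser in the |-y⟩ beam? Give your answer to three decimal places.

First analyser (S_x): P(|-x⟩) = |⟨-x|ψ⟩|² = 4/68.
After stage 1 the state is |-x⟩; P(|-y⟩) = |⟨-y|-x⟩|² = 1/2.
Joint probability = 4/68 × 1/2 = 0.029.

0.029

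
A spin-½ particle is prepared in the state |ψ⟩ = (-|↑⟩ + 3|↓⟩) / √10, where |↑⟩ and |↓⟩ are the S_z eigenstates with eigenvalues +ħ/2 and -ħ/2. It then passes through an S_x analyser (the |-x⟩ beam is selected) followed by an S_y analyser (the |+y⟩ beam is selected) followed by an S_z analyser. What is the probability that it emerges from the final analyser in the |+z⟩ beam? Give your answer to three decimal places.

0.200

First analyser (S_x): P(|-x⟩) = |⟨-x|ψ⟩|² = 16/20.
After stage 1 the state is |-x⟩; P(|+y⟩) = |⟨+y|-x⟩|² = 1/2.
After stage 2 the state is |+y⟩; P(|+z⟩) = |⟨+z|+y⟩|² = 1/2.
Joint probability = 16/20 × 1/2 × 1/2 = 0.200.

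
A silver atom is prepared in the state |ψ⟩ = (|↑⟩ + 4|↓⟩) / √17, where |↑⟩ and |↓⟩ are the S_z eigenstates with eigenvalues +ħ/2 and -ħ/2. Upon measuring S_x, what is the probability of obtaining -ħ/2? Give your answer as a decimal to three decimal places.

0.265

|-x⟩ = (|↑⟩ - |↓⟩)/√2, so ⟨-x|ψ⟩ = (-3) / (√2·√17).
P = |-3|² / 34 = 9/34.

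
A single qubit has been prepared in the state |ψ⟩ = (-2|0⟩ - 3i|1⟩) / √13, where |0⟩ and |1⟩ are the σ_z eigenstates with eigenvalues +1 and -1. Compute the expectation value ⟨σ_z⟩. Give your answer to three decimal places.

-0.385

⟨σ_z⟩ = |a|² - |b|² divided by |a|²+|b|², with a, b the |0⟩, |1⟩ amplitudes.
= (4 - 9)/13 = -5/13.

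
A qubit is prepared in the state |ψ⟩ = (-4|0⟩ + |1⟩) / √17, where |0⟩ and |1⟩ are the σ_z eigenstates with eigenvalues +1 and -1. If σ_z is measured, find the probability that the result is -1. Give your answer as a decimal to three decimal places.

The -1 outcome corresponds to |1⟩. Its amplitude in |ψ⟩ is 1/√17.
P = |1|² / 17 = 1/17.

0.059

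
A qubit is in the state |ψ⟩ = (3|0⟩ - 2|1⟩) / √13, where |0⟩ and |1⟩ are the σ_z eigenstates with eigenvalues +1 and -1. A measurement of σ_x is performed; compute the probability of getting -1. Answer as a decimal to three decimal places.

|-x⟩ = (|0⟩ - |1⟩)/√2, so ⟨-x|ψ⟩ = (5) / (√2·√13).
P = |5|² / 26 = 25/26.

0.962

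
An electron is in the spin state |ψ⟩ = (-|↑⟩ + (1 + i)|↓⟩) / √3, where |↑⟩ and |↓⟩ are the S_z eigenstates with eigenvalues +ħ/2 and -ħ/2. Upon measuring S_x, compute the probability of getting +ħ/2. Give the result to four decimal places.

|+x⟩ = (|↑⟩ + |↓⟩)/√2, so ⟨+x|ψ⟩ = (i) / (√2·√3).
P = |i|² / 6 = 1/6.

0.1667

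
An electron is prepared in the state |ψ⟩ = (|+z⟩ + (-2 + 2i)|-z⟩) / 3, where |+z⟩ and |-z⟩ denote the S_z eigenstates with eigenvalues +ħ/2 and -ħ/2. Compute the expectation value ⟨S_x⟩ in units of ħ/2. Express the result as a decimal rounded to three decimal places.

⟨σ_x⟩ = 2 Re(a* b)/(|a|²+|b|²) with a = 1, b = (-2 + 2i).
a* b = (-2 + 2i), so ⟨σ_x⟩ = -4/9.
⟨S_x⟩ = (ħ/2)·⟨σ_x⟩.

-0.444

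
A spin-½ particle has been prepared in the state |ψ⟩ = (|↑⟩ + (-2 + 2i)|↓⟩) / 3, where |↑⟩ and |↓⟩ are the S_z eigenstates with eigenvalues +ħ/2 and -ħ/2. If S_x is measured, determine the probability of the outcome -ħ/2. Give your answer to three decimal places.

0.722

|-x⟩ = (|↑⟩ - |↓⟩)/√2, so ⟨-x|ψ⟩ = (3 - 2i) / (√2·3).
P = |3 - 2i|² / 18 = 13/18.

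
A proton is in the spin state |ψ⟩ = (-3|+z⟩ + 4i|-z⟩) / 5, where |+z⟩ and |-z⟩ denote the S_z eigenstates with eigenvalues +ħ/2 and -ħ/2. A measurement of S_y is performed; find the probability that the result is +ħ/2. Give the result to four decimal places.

0.0200

|+y⟩ = (|+z⟩ + i|-z⟩)/√2, so ⟨+y|ψ⟩ = (1) / (√2·5).
P = |1|² / 50 = 1/50.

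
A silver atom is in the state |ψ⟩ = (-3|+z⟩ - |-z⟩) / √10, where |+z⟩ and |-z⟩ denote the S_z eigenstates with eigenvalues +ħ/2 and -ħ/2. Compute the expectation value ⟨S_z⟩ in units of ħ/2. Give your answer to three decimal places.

⟨σ_z⟩ = |a|² - |b|² divided by |a|²+|b|², with a, b the |+z⟩, |-z⟩ amplitudes.
= (9 - 1)/10 = 8/10.
⟨S_z⟩ = (ħ/2)·⟨σ_z⟩.

0.800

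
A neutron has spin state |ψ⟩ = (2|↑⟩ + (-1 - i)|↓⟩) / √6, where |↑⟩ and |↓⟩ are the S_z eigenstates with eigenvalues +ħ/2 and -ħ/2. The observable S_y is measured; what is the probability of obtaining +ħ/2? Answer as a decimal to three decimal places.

0.167

|+y⟩ = (|↑⟩ + i|↓⟩)/√2, so ⟨+y|ψ⟩ = (1 + i) / (√2·√6).
P = |1 + i|² / 12 = 2/12.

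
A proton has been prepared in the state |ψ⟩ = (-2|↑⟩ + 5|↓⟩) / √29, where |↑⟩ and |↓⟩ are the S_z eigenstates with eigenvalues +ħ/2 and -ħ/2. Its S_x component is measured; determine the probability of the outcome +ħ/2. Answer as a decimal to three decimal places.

0.155

|+x⟩ = (|↑⟩ + |↓⟩)/√2, so ⟨+x|ψ⟩ = (3) / (√2·√29).
P = |3|² / 58 = 9/58.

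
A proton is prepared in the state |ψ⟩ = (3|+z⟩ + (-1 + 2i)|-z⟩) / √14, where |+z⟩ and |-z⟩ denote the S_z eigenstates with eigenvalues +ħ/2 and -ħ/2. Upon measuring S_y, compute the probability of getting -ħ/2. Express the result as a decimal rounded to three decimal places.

|-y⟩ = (|+z⟩ - i|-z⟩)/√2, so ⟨-y|ψ⟩ = (1 - i) / (√2·√14).
P = |1 - i|² / 28 = 2/28.

0.071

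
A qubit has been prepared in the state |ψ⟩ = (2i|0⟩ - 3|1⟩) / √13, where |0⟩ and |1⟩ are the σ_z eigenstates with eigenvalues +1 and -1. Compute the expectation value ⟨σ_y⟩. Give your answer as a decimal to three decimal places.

0.923

⟨σ_y⟩ = 2 Im(a* b)/(|a|²+|b|²) with a = 2i, b = -3.
a* b = 6i, so ⟨σ_y⟩ = 12/13.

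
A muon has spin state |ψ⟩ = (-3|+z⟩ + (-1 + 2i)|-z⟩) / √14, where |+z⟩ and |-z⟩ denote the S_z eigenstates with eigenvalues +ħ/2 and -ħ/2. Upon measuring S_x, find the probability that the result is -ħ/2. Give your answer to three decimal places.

|-x⟩ = (|+z⟩ - |-z⟩)/√2, so ⟨-x|ψ⟩ = (-2 - 2i) / (√2·√14).
P = |-2 - 2i|² / 28 = 8/28.

0.286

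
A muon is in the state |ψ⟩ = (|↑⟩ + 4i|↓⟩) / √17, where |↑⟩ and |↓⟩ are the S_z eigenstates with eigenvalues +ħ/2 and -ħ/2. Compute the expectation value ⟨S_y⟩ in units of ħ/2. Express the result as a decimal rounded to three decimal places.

⟨σ_y⟩ = 2 Im(a* b)/(|a|²+|b|²) with a = 1, b = 4i.
a* b = 4i, so ⟨σ_y⟩ = 8/17.
⟨S_y⟩ = (ħ/2)·⟨σ_y⟩.

0.471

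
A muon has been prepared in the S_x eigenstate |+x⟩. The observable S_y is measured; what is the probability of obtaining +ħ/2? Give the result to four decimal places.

0.5000

In the S_z basis, |+x⟩ = (|↑⟩ + |↓⟩)/√2 and |+y⟩ = (|↑⟩ + i|↓⟩)/√2.
|⟨+y|+x⟩|² = 1/2.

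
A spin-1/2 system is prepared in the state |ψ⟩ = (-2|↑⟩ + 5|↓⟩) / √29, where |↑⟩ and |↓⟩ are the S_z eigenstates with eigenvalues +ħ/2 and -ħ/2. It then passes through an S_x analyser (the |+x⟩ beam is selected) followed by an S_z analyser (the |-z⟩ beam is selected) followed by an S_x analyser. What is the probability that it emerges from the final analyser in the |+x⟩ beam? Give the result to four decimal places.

0.0388

First analyser (S_x): P(|+x⟩) = |⟨+x|ψ⟩|² = 9/58.
After stage 1 the state is |+x⟩; P(|-z⟩) = |⟨-z|+x⟩|² = 1/2.
After stage 2 the state is |-z⟩; P(|+x⟩) = |⟨+x|-z⟩|² = 1/2.
Joint probability = 9/58 × 1/2 × 1/2 = 0.0388.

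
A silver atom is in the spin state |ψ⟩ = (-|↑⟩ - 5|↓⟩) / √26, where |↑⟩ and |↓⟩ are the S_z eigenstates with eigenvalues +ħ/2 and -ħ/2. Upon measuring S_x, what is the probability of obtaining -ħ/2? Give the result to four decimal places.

|-x⟩ = (|↑⟩ - |↓⟩)/√2, so ⟨-x|ψ⟩ = (4) / (√2·√26).
P = |4|² / 52 = 16/52.

0.3077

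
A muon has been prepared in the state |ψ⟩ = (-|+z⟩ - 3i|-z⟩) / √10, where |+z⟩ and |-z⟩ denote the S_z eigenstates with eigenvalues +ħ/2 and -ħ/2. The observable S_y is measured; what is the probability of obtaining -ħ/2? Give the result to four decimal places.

0.2000

|-y⟩ = (|+z⟩ - i|-z⟩)/√2, so ⟨-y|ψ⟩ = (2) / (√2·√10).
P = |2|² / 20 = 4/20.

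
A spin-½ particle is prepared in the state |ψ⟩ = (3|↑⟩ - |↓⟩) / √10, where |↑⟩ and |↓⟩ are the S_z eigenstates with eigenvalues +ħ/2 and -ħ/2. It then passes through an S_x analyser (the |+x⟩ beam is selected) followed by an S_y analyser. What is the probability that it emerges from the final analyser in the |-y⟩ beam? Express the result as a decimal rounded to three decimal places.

First analyser (S_x): P(|+x⟩) = |⟨+x|ψ⟩|² = 4/20.
After stage 1 the state is |+x⟩; P(|-y⟩) = |⟨-y|+x⟩|² = 1/2.
Joint probability = 4/20 × 1/2 = 0.100.

0.100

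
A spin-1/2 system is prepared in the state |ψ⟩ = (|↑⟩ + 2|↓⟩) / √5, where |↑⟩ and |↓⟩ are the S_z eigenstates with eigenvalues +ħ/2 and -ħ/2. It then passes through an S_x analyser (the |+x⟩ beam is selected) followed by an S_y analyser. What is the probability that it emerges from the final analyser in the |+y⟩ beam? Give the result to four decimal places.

0.4500

First analyser (S_x): P(|+x⟩) = |⟨+x|ψ⟩|² = 9/10.
After stage 1 the state is |+x⟩; P(|+y⟩) = |⟨+y|+x⟩|² = 1/2.
Joint probability = 9/10 × 1/2 = 0.4500.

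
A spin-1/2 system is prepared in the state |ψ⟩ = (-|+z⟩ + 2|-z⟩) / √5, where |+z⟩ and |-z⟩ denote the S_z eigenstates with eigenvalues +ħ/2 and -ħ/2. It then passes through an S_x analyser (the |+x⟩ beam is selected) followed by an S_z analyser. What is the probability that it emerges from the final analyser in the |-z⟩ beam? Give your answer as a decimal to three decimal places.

0.050

First analyser (S_x): P(|+x⟩) = |⟨+x|ψ⟩|² = 1/10.
After stage 1 the state is |+x⟩; P(|-z⟩) = |⟨-z|+x⟩|² = 1/2.
Joint probability = 1/10 × 1/2 = 0.050.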